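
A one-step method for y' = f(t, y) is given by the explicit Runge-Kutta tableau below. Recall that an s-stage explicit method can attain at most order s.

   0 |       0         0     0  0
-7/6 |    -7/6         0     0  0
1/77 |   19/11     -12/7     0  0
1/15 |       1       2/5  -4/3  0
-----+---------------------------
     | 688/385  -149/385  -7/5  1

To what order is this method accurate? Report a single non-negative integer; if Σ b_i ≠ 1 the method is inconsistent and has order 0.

2

b = (688/385, -149/385, -7/5, 1)
c = (0, -7/6, 1/77, 1/15)
Ac = (0, 0, 2, -559/1155)
Σ b_i: 688/385·1 + (-149/385)·1 + (-7/5)·1 + 1·1 = 1 ✓
b·c: (-149/385)·(-7/6) + (-7/5)·1/77 + 1·1/15 = 1/2 ✓
b·c²: (-149/385)·49/36 + (-7/5)·1/5929 + 1·1/225 = -398347/762300 ≠ 1/3 ⇒ order 2.
b·Ac: (-7/5)·2 + 1·(-559/1155) = -3793/1155 ≠ 1/6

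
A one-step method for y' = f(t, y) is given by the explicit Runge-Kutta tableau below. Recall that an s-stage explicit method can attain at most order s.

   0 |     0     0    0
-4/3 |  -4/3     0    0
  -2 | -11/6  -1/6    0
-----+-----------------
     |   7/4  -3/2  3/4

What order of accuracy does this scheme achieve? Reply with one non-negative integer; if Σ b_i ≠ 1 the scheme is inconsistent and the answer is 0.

3

b = (7/4, -3/2, 3/4)
c = (0, -4/3, -2)
Ac = (0, 0, 2/9)
Σ b_i: 7/4·1 + (-3/2)·1 + 3/4·1 = 1 ✓
b·c: (-3/2)·(-4/3) + 3/4·(-2) = 1/2 ✓
b·c²: (-3/2)·16/9 + 3/4·4 = 1/3 ✓
b·Ac: 3/4·2/9 = 1/6 ✓; 3 stages ⇒ order 3.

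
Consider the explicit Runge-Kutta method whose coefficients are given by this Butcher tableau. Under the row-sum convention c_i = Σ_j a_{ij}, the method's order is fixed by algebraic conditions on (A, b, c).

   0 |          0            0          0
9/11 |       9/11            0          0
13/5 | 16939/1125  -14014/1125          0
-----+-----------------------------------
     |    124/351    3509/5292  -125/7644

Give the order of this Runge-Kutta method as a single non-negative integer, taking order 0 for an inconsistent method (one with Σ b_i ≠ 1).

3

b = (124/351, 3509/5292, -125/7644)
c = (0, 9/11, 13/5)
Ac = (0, 0, -1274/125)
Σ b_i: 124/351·1 + 3509/5292·1 + (-125/7644)·1 = 1 ✓
b·c: 3509/5292·9/11 + (-125/7644)·13/5 = 1/2 ✓
b·c²: 3509/5292·81/121 + (-125/7644)·169/25 = 1/3 ✓
b·Ac: (-125/7644)·(-1274/125) = 1/6 ✓; 3 stages ⇒ order 3.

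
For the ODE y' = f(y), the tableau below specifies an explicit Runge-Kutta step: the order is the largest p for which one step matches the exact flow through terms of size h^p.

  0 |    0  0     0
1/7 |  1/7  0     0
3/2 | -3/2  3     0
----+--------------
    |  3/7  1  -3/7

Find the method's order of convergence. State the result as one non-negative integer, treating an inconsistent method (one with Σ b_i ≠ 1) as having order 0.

b = (3/7, 1, -3/7)
c = (0, 1/7, 3/2)
Ac = (0, 0, 3/7)
Σ b_i: 3/7·1 + 1·1 + (-3/7)·1 = 1 ✓
b·c: 1·1/7 + (-3/7)·3/2 = -1/2 ≠ 1/2 ⇒ order 1.

1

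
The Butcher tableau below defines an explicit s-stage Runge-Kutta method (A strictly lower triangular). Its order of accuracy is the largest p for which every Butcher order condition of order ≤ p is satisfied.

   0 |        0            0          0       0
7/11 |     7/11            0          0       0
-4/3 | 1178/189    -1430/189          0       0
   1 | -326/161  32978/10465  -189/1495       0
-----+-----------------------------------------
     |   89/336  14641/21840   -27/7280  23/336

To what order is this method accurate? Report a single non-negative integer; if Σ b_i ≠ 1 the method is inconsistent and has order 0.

4

b = (89/336, 14641/21840, -27/7280, 23/336)
c = (0, 7/11, -4/3, 1)
Ac = (0, 0, -130/27, 50/23)
Σ b_i: 89/336·1 + 14641/21840·1 + (-27/7280)·1 + 23/336·1 = 1 ✓
b·c: 14641/21840·7/11 + (-27/7280)·(-4/3) + 23/336·1 = 1/2 ✓
b·c²: 14641/21840·49/121 + (-27/7280)·16/9 + 23/336·1 = 1/3 ✓
b·Ac: (-27/7280)·(-130/27) + 23/336·50/23 = 1/6 ✓
b·c³: 14641/21840·343/1331 + (-27/7280)·(-64/27) + 23/336·1 = 1/4 ✓
b·(c∘Ac): (-27/7280)·520/81 + 23/336·50/23 = 1/8 ✓
b·Ac²: (-27/7280)·(-910/297) + 23/336·266/253 = 1/12 ✓
b·A²c: 23/336·14/23 = 1/24 ✓; 4 stages ⇒ order 4.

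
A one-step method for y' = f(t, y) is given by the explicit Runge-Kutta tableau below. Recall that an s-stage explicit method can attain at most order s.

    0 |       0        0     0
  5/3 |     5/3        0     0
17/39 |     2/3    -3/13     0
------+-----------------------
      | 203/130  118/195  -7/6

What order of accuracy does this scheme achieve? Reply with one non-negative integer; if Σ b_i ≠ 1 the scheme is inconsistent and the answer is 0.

2

b = (203/130, 118/195, -7/6)
c = (0, 5/3, 17/39)
Ac = (0, 0, -5/13)
Σ b_i: 203/130·1 + 118/195·1 + (-7/6)·1 = 1 ✓
b·c: 118/195·5/3 + (-7/6)·17/39 = 1/2 ✓
b·c²: 118/195·25/9 + (-7/6)·289/1521 = 4439/3042 ≠ 1/3 ⇒ order 2.
b·Ac: (-7/6)·(-5/13) = 35/78 ≠ 1/6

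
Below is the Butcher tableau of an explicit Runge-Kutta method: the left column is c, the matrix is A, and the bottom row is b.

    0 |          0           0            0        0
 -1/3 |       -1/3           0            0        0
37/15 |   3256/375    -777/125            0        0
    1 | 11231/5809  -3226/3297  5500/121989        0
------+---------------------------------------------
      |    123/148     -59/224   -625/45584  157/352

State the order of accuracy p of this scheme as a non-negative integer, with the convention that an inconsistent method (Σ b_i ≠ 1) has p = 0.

b = (123/148, -59/224, -625/45584, 157/352)
c = (0, -1/3, 37/15, 1)
Ac = (0, 0, 259/125, 206/471)
Σ b_i: 123/148·1 + (-59/224)·1 + (-625/45584)·1 + 157/352·1 = 1 ✓
b·c: (-59/224)·(-1/3) + (-625/45584)·37/15 + 157/352·1 = 1/2 ✓
b·c²: (-59/224)·1/9 + (-625/45584)·1369/225 + 157/352·1 = 1/3 ✓
b·Ac: (-625/45584)·259/125 + 157/352·206/471 = 1/6 ✓
b·c³: (-59/224)·(-1/27) + (-625/45584)·50653/3375 + 157/352·1 = 1/4 ✓
b·(c∘Ac): (-625/45584)·9583/1875 + 157/352·206/471 = 1/8 ✓
b·Ac²: (-625/45584)·(-259/375) + 157/352·26/157 = 1/12 ✓
b·A²c: 157/352·44/471 = 1/24 ✓; 4 stages ⇒ order 4.

4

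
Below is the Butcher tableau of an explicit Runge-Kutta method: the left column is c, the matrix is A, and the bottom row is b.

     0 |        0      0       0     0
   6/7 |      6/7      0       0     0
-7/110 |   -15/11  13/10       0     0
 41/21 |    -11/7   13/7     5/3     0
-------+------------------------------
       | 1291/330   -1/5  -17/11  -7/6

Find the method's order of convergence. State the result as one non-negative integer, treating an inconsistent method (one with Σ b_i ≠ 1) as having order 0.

1

b = (1291/330, -1/5, -17/11, -7/6)
c = (0, 6/7, -7/110, 41/21)
Ac = (0, 0, 39/35, 4805/3234)
Σ b_i: 1291/330·1 + (-1/5)·1 + (-17/11)·1 + (-7/6)·1 = 1 ✓
b·c: (-1/5)·6/7 + (-17/11)·(-7/110) + (-7/6)·41/21 = -89603/38115 ≠ 1/2 ⇒ order 1.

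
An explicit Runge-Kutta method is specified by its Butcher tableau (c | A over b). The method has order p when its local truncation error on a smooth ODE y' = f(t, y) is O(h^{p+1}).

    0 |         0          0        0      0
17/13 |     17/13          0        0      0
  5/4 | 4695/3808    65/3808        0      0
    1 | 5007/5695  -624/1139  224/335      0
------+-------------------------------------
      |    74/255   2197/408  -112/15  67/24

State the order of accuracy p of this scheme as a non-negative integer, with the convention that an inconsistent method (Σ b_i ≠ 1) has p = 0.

4

b = (74/255, 2197/408, -112/15, 67/24)
c = (0, 17/13, 5/4, 1)
Ac = (0, 0, 5/224, 8/67)
Σ b_i: 74/255·1 + 2197/408·1 + (-112/15)·1 + 67/24·1 = 1 ✓
b·c: 2197/408·17/13 + (-112/15)·5/4 + 67/24·1 = 1/2 ✓
b·c²: 2197/408·289/169 + (-112/15)·25/16 + 67/24·1 = 1/3 ✓
b·Ac: (-112/15)·5/224 + 67/24·8/67 = 1/6 ✓
b·c³: 2197/408·4913/2197 + (-112/15)·125/64 + 67/24·1 = 1/4 ✓
b·(c∘Ac): (-112/15)·25/896 + 67/24·8/67 = 1/8 ✓
b·Ac²: (-112/15)·85/2912 + 67/24·94/871 = 1/12 ✓
b·A²c: 67/24·1/67 = 1/24 ✓; 4 stages ⇒ order 4.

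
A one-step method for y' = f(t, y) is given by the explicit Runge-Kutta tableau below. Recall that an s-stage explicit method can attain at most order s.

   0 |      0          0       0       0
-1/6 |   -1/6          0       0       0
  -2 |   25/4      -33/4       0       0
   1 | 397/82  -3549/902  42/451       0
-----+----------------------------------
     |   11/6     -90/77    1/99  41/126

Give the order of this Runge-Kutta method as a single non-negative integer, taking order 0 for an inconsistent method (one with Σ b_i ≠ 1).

b = (11/6, -90/77, 1/99, 41/126)
c = (0, -1/6, -2, 1)
Ac = (0, 0, 11/8, 77/164)
Σ b_i: 11/6·1 + (-90/77)·1 + 1/99·1 + 41/126·1 = 1 ✓
b·c: (-90/77)·(-1/6) + 1/99·(-2) + 41/126·1 = 1/2 ✓
b·c²: (-90/77)·1/36 + 1/99·4 + 41/126·1 = 1/3 ✓
b·Ac: 1/99·11/8 + 41/126·77/164 = 1/6 ✓
b·c³: (-90/77)·(-1/216) + 1/99·(-8) + 41/126·1 = 1/4 ✓
b·(c∘Ac): 1/99·(-11/4) + 41/126·77/164 = 1/8 ✓
b·Ac²: 1/99·(-11/48) + 41/126·259/984 = 1/12 ✓
b·A²c: 41/126·21/164 = 1/24 ✓; 4 stages ⇒ order 4.

4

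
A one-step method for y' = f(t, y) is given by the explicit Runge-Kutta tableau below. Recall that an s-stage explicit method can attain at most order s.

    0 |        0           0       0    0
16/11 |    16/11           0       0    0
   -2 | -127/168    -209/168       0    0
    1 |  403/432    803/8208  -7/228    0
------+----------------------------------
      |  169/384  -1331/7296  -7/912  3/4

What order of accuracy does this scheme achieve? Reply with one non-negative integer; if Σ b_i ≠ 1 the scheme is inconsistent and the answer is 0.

b = (169/384, -1331/7296, -7/912, 3/4)
c = (0, 16/11, -2, 1)
Ac = (0, 0, -38/21, 11/54)
Σ b_i: 169/384·1 + (-1331/7296)·1 + (-7/912)·1 + 3/4·1 = 1 ✓
b·c: (-1331/7296)·16/11 + (-7/912)·(-2) + 3/4·1 = 1/2 ✓
b·c²: (-1331/7296)·256/121 + (-7/912)·4 + 3/4·1 = 1/3 ✓
b·Ac: (-7/912)·(-38/21) + 3/4·11/54 = 1/6 ✓
b·c³: (-1331/7296)·4096/1331 + (-7/912)·(-8) + 3/4·1 = 1/4 ✓
b·(c∘Ac): (-7/912)·76/21 + 3/4·11/54 = 1/8 ✓
b·Ac²: (-7/912)·(-608/231) + 3/4·25/297 = 1/12 ✓
b·A²c: 3/4·1/18 = 1/24 ✓; 4 stages ⇒ order 4.

4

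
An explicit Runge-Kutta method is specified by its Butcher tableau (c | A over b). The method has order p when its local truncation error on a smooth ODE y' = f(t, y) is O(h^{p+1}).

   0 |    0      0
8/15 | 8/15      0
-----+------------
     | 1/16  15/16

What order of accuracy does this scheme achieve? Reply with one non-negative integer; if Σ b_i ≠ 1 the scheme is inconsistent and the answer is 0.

2

b = (1/16, 15/16)
c = (0, 8/15)
Σ b_i: 1/16·1 + 15/16·1 = 1 ✓
b·c: 15/16·8/15 = 1/2 ✓; 2 stages ⇒ order 2.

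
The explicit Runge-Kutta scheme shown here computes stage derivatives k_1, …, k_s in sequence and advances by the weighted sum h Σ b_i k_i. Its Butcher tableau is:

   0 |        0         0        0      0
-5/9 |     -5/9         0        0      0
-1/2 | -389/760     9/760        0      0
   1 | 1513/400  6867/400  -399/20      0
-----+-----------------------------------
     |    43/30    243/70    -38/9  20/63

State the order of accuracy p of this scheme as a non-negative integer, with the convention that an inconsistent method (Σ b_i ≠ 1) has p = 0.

b = (43/30, 243/70, -38/9, 20/63)
c = (0, -5/9, -1/2, 1)
Ac = (0, 0, -1/152, 7/16)
Σ b_i: 43/30·1 + 243/70·1 + (-38/9)·1 + 20/63·1 = 1 ✓
b·c: 243/70·(-5/9) + (-38/9)·(-1/2) + 20/63·1 = 1/2 ✓
b·c²: 243/70·25/81 + (-38/9)·1/4 + 20/63·1 = 1/3 ✓
b·Ac: (-38/9)·(-1/152) + 20/63·7/16 = 1/6 ✓
b·c³: 243/70·(-125/729) + (-38/9)·(-1/8) + 20/63·1 = 1/4 ✓
b·(c∘Ac): (-38/9)·1/304 + 20/63·7/16 = 1/8 ✓
b·Ac²: (-38/9)·5/1368 + 20/63·14/45 = 1/12 ✓
b·A²c: 20/63·21/160 = 1/24 ✓; 4 stages ⇒ order 4.

4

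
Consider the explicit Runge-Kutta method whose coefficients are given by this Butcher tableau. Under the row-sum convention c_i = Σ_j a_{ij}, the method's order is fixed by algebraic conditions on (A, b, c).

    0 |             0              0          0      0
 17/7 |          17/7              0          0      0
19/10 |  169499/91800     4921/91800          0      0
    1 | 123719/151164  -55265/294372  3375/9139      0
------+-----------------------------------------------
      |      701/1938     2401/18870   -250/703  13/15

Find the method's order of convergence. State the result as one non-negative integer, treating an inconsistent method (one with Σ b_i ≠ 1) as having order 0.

4

b = (701/1938, 2401/18870, -250/703, 13/15)
c = (0, 17/7, 19/10, 1)
Ac = (0, 0, 703/5400, 115/468)
Σ b_i: 701/1938·1 + 2401/18870·1 + (-250/703)·1 + 13/15·1 = 1 ✓
b·c: 2401/18870·17/7 + (-250/703)·19/10 + 13/15·1 = 1/2 ✓
b·c²: 2401/18870·289/49 + (-250/703)·361/100 + 13/15·1 = 1/3 ✓
b·Ac: (-250/703)·703/5400 + 13/15·115/468 = 1/6 ✓
b·c³: 2401/18870·4913/343 + (-250/703)·6859/1000 + 13/15·1 = 1/4 ✓
b·(c∘Ac): (-250/703)·13357/54000 + 13/15·115/468 = 1/8 ✓
b·Ac²: (-250/703)·11951/37800 + 13/15·185/819 = 1/12 ✓
b·A²c: 13/15·5/104 = 1/24 ✓; 4 stages ⇒ order 4.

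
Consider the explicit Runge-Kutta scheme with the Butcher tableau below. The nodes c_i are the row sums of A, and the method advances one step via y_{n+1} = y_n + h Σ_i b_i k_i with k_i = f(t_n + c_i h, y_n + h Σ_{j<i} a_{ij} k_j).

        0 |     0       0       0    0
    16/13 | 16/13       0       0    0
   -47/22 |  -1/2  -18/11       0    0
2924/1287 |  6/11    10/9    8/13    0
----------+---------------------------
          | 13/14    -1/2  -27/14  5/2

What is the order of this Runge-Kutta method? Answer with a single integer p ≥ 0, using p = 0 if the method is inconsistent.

1

b = (13/14, -1/2, -27/14, 5/2)
c = (0, 16/13, -47/22, 2924/1287)
Ac = (0, 0, -288/143, 68/1287)
Σ b_i: 13/14·1 + (-1/2)·1 + (-27/14)·1 + 5/2·1 = 1 ✓
b·c: (-1/2)·16/13 + (-27/14)·(-47/22) + 5/2·2924/1287 = 330977/36036 ≠ 1/2 ⇒ order 1.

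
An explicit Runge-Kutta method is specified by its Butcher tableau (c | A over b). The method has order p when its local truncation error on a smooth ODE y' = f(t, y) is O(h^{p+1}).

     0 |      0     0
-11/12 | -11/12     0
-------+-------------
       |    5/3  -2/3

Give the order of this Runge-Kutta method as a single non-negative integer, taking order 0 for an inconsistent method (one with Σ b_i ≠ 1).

1

b = (5/3, -2/3)
c = (0, -11/12)
Σ b_i: 5/3·1 + (-2/3)·1 = 1 ✓
b·c: (-2/3)·(-11/12) = 11/18 ≠ 1/2 ⇒ order 1.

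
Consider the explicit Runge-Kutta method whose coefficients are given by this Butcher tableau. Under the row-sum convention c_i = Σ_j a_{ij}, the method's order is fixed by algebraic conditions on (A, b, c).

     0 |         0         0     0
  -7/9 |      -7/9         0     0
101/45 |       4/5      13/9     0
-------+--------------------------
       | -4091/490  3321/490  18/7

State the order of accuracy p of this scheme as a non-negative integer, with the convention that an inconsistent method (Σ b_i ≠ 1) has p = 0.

b = (-4091/490, 3321/490, 18/7)
c = (0, -7/9, 101/45)
Ac = (0, 0, -91/81)
Σ b_i: (-4091/490)·1 + 3321/490·1 + 18/7·1 = 1 ✓
b·c: 3321/490·(-7/9) + 18/7·101/45 = 1/2 ✓
b·c²: 3321/490·49/81 + 18/7·10201/2025 = 53719/3150 ≠ 1/3 ⇒ order 2.
b·Ac: 18/7·(-91/81) = -26/9 ≠ 1/6

2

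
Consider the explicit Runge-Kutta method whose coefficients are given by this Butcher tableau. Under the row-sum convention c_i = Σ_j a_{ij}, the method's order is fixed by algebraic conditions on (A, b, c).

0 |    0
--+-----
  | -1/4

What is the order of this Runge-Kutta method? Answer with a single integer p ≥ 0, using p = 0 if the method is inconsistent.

b = (-1/4)
c = (0)
Σ b_i: (-1/4)·1 = -1/4 ≠ 1 ⇒ order 0.

0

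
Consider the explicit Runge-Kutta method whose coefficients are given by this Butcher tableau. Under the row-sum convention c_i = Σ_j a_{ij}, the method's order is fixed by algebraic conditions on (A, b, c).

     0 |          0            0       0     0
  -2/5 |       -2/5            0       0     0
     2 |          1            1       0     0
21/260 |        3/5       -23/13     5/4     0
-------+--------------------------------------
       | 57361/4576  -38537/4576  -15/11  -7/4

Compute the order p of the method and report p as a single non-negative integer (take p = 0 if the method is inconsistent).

2

b = (57361/4576, -38537/4576, -15/11, -7/4)
c = (0, -2/5, 2, 21/260)
Ac = (0, 0, -2/5, 417/130)
Σ b_i: 57361/4576·1 + (-38537/4576)·1 + (-15/11)·1 + (-7/4)·1 = 1 ✓
b·c: (-38537/4576)·(-2/5) + (-15/11)·2 + (-7/4)·21/260 = 1/2 ✓
b·c²: (-38537/4576)·4/25 + (-15/11)·4 + (-7/4)·441/67600 = -4053161/594880 ≠ 1/3 ⇒ order 2.
b·Ac: (-15/11)·(-2/5) + (-7/4)·417/130 = -28989/5720 ≠ 1/6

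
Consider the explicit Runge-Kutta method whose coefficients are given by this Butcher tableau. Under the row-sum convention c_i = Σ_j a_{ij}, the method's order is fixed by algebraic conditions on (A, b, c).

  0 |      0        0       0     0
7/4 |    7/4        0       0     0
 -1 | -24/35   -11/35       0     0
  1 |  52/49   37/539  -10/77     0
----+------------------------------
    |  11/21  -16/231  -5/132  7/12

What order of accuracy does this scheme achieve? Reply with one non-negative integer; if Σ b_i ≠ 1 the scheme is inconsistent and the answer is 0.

4

b = (11/21, -16/231, -5/132, 7/12)
c = (0, 7/4, -1, 1)
Ac = (0, 0, -11/20, 1/4)
Σ b_i: 11/21·1 + (-16/231)·1 + (-5/132)·1 + 7/12·1 = 1 ✓
b·c: (-16/231)·7/4 + (-5/132)·(-1) + 7/12·1 = 1/2 ✓
b·c²: (-16/231)·49/16 + (-5/132)·1 + 7/12·1 = 1/3 ✓
b·Ac: (-5/132)·(-11/20) + 7/12·1/4 = 1/6 ✓
b·c³: (-16/231)·343/64 + (-5/132)·(-1) + 7/12·1 = 1/4 ✓
b·(c∘Ac): (-5/132)·11/20 + 7/12·1/4 = 1/8 ✓
b·Ac²: (-5/132)·(-77/80) + 7/12·9/112 = 1/12 ✓
b·A²c: 7/12·1/14 = 1/24 ✓; 4 stages ⇒ order 4.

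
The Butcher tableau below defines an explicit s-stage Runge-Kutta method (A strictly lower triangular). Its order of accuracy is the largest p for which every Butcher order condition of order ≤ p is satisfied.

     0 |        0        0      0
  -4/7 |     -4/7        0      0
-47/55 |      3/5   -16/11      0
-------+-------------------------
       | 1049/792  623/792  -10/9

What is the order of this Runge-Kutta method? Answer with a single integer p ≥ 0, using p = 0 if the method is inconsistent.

b = (1049/792, 623/792, -10/9)
c = (0, -4/7, -47/55)
Ac = (0, 0, 64/77)
Σ b_i: 1049/792·1 + 623/792·1 + (-10/9)·1 = 1 ✓
b·c: 623/792·(-4/7) + (-10/9)·(-47/55) = 1/2 ✓
b·c²: 623/792·16/49 + (-10/9)·2209/3025 = -21136/38115 ≠ 1/3 ⇒ order 2.
b·Ac: (-10/9)·64/77 = -640/693 ≠ 1/6

2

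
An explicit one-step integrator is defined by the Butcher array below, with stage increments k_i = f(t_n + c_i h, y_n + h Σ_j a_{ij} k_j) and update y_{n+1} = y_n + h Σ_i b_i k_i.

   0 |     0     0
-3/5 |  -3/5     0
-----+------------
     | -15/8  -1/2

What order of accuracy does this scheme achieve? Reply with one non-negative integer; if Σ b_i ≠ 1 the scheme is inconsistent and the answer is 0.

b = (-15/8, -1/2)
c = (0, -3/5)
Σ b_i: (-15/8)·1 + (-1/2)·1 = -19/8 ≠ 1 ⇒ order 0.

0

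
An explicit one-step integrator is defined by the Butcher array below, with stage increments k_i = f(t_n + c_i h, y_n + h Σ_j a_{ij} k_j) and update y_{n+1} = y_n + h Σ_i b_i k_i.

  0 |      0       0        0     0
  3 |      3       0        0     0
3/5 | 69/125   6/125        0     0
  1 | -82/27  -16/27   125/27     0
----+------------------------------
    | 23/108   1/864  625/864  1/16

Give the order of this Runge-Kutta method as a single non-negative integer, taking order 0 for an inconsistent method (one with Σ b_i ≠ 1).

b = (23/108, 1/864, 625/864, 1/16)
c = (0, 3, 3/5, 1)
Ac = (0, 0, 18/125, 1)
Σ b_i: 23/108·1 + 1/864·1 + 625/864·1 + 1/16·1 = 1 ✓
b·c: 1/864·3 + 625/864·3/5 + 1/16·1 = 1/2 ✓
b·c²: 1/864·9 + 625/864·9/25 + 1/16·1 = 1/3 ✓
b·Ac: 625/864·18/125 + 1/16·1 = 1/6 ✓
b·c³: 1/864·27 + 625/864·27/125 + 1/16·1 = 1/4 ✓
b·(c∘Ac): 625/864·54/625 + 1/16·1 = 1/8 ✓
b·Ac²: 625/864·54/125 + 1/16·(-11/3) = 1/12 ✓
b·A²c: 1/16·2/3 = 1/24 ✓; 4 stages ⇒ order 4.

4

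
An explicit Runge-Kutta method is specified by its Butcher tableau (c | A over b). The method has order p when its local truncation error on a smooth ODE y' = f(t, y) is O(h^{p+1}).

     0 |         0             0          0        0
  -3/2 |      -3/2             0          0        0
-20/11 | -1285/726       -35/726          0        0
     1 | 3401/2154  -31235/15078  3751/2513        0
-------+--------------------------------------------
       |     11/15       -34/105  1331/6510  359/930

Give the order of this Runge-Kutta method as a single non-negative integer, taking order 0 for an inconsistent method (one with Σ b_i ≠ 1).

4

b = (11/15, -34/105, 1331/6510, 359/930)
c = (0, -3/2, -20/11, 1)
Ac = (0, 0, 35/484, 565/1436)
Σ b_i: 11/15·1 + (-34/105)·1 + 1331/6510·1 + 359/930·1 = 1 ✓
b·c: (-34/105)·(-3/2) + 1331/6510·(-20/11) + 359/930·1 = 1/2 ✓
b·c²: (-34/105)·9/4 + 1331/6510·400/121 + 359/930·1 = 1/3 ✓
b·Ac: 1331/6510·35/484 + 359/930·565/1436 = 1/6 ✓
b·c³: (-34/105)·(-27/8) + 1331/6510·(-8000/1331) + 359/930·1 = 1/4 ✓
b·(c∘Ac): 1331/6510·(-175/1331) + 359/930·565/1436 = 1/8 ✓
b·Ac²: 1331/6510·(-105/968) + 359/930·785/2872 = 1/12 ✓
b·A²c: 359/930·155/1436 = 1/24 ✓; 4 stages ⇒ order 4.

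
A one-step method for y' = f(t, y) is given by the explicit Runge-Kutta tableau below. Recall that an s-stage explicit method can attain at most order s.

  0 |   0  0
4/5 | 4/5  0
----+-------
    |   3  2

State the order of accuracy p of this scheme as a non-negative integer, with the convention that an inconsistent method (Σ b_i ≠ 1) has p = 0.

b = (3, 2)
c = (0, 4/5)
Σ b_i: 3·1 + 2·1 = 5 ≠ 1 ⇒ order 0.

0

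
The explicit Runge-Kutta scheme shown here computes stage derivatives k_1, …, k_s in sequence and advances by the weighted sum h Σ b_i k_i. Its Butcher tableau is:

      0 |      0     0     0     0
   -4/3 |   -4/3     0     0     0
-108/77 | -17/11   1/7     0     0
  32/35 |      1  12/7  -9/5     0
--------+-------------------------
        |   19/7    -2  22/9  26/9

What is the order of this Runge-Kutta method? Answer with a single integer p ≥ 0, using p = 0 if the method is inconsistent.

b = (19/7, -2, 22/9, 26/9)
c = (0, -4/3, -108/77, 32/35)
Ac = (0, 0, -4/21, 92/385)
Σ b_i: 19/7·1 + (-2)·1 + 22/9·1 + 26/9·1 = 127/21 ≠ 1 ⇒ order 0.

0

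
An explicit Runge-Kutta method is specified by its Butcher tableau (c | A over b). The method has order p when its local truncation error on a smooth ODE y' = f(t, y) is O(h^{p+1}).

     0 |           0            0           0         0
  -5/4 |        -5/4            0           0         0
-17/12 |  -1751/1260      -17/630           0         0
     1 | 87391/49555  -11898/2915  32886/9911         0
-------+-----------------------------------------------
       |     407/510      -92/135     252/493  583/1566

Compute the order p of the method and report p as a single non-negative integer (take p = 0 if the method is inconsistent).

b = (407/510, -92/135, 252/493, 583/1566)
c = (0, -5/4, -17/12, 1)
Ac = (0, 0, 17/504, 234/583)
Σ b_i: 407/510·1 + (-92/135)·1 + 252/493·1 + 583/1566·1 = 1 ✓
b·c: (-92/135)·(-5/4) + 252/493·(-17/12) + 583/1566·1 = 1/2 ✓
b·c²: (-92/135)·25/16 + 252/493·289/144 + 583/1566·1 = 1/3 ✓
b·Ac: 252/493·17/504 + 583/1566·234/583 = 1/6 ✓
b·c³: (-92/135)·(-125/64) + 252/493·(-4913/1728) + 583/1566·1 = 1/4 ✓
b·(c∘Ac): 252/493·(-289/6048) + 583/1566·234/583 = 1/8 ✓
b·Ac²: 252/493·(-85/2016) + 583/1566·657/2332 = 1/12 ✓
b·A²c: 583/1566·261/2332 = 1/24 ✓; 4 stages ⇒ order 4.

4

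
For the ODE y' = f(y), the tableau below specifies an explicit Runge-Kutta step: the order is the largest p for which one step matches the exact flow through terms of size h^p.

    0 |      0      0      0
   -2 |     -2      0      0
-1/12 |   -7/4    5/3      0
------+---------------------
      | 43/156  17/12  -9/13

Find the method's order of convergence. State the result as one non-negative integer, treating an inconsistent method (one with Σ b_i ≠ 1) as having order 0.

1

b = (43/156, 17/12, -9/13)
c = (0, -2, -1/12)
Ac = (0, 0, -10/3)
Σ b_i: 43/156·1 + 17/12·1 + (-9/13)·1 = 1 ✓
b·c: 17/12·(-2) + (-9/13)·(-1/12) = -433/156 ≠ 1/2 ⇒ order 1.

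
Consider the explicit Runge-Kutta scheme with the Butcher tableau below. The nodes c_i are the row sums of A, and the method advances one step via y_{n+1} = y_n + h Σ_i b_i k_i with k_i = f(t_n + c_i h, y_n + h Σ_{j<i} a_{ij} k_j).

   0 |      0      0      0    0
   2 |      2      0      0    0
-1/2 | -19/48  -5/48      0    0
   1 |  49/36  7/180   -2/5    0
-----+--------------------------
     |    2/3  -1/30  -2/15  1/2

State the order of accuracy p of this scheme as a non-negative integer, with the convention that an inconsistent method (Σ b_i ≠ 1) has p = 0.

4

b = (2/3, -1/30, -2/15, 1/2)
c = (0, 2, -1/2, 1)
Ac = (0, 0, -5/24, 5/18)
Σ b_i: 2/3·1 + (-1/30)·1 + (-2/15)·1 + 1/2·1 = 1 ✓
b·c: (-1/30)·2 + (-2/15)·(-1/2) + 1/2·1 = 1/2 ✓
b·c²: (-1/30)·4 + (-2/15)·1/4 + 1/2·1 = 1/3 ✓
b·Ac: (-2/15)·(-5/24) + 1/2·5/18 = 1/6 ✓
b·c³: (-1/30)·8 + (-2/15)·(-1/8) + 1/2·1 = 1/4 ✓
b·(c∘Ac): (-2/15)·5/48 + 1/2·5/18 = 1/8 ✓
b·Ac²: (-2/15)·(-5/12) + 1/2·1/18 = 1/12 ✓
b·A²c: 1/2·1/12 = 1/24 ✓; 4 stages ⇒ order 4.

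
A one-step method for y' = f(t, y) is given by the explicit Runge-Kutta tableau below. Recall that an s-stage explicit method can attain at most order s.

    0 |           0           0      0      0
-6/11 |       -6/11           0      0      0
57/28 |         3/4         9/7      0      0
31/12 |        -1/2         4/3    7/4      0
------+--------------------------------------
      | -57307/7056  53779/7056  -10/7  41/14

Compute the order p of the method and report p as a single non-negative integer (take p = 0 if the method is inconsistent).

b = (-57307/7056, 53779/7056, -10/7, 41/14)
c = (0, -6/11, 57/28, 31/12)
Ac = (0, 0, -54/77, 499/176)
Σ b_i: (-57307/7056)·1 + 53779/7056·1 + (-10/7)·1 + 41/14·1 = 1 ✓
b·c: 53779/7056·(-6/11) + (-10/7)·57/28 + 41/14·31/12 = 1/2 ✓
b·c²: 53779/7056·36/121 + (-10/7)·3249/784 + 41/14·961/144 = 17268175/1086624 ≠ 1/3 ⇒ order 2.
b·Ac: (-10/7)·(-54/77) + 41/14·499/176 = 160493/17248 ≠ 1/6

2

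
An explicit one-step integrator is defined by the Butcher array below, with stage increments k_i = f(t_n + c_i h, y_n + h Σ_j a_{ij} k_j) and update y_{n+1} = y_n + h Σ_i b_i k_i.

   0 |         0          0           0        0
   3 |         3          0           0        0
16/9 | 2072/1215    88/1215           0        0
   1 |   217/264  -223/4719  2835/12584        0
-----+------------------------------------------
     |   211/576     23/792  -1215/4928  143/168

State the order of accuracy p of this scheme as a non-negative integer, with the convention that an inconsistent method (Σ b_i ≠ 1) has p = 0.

b = (211/576, 23/792, -1215/4928, 143/168)
c = (0, 3, 16/9, 1)
Ac = (0, 0, 88/405, 37/143)
Σ b_i: 211/576·1 + 23/792·1 + (-1215/4928)·1 + 143/168·1 = 1 ✓
b·c: 23/792·3 + (-1215/4928)·16/9 + 143/168·1 = 1/2 ✓
b·c²: 23/792·9 + (-1215/4928)·256/81 + 143/168·1 = 1/3 ✓
b·Ac: (-1215/4928)·88/405 + 143/168·37/143 = 1/6 ✓
b·c³: 23/792·27 + (-1215/4928)·4096/729 + 143/168·1 = 1/4 ✓
b·(c∘Ac): (-1215/4928)·1408/3645 + 143/168·37/143 = 1/8 ✓
b·Ac²: (-1215/4928)·88/135 + 143/168·41/143 = 1/12 ✓
b·A²c: 143/168·7/143 = 1/24 ✓; 4 stages ⇒ order 4.

4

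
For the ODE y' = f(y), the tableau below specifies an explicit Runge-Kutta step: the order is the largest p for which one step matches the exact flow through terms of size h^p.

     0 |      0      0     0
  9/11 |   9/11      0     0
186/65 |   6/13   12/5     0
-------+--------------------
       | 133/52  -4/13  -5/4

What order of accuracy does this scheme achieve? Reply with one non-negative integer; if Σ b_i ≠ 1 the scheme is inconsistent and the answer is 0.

b = (133/52, -4/13, -5/4)
c = (0, 9/11, 186/65)
Ac = (0, 0, 108/55)
Σ b_i: 133/52·1 + (-4/13)·1 + (-5/4)·1 = 1 ✓
b·c: (-4/13)·9/11 + (-5/4)·186/65 = -1095/286 ≠ 1/2 ⇒ order 1.

1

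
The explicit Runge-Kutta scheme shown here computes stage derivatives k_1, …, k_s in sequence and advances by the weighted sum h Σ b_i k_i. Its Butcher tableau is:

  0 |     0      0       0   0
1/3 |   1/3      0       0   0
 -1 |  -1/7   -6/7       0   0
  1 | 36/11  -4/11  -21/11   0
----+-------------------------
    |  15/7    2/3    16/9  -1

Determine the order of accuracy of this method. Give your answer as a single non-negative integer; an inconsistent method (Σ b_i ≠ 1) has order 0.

0

b = (15/7, 2/3, 16/9, -1)
c = (0, 1/3, -1, 1)
Ac = (0, 0, -2/7, 59/33)
Σ b_i: 15/7·1 + 2/3·1 + 16/9·1 + (-1)·1 = 226/63 ≠ 1 ⇒ order 0.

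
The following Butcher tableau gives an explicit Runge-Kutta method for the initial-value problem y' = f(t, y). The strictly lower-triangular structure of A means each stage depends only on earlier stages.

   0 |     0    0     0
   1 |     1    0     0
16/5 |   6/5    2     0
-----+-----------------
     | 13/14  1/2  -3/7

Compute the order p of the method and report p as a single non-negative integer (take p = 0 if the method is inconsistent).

b = (13/14, 1/2, -3/7)
c = (0, 1, 16/5)
Ac = (0, 0, 2)
Σ b_i: 13/14·1 + 1/2·1 + (-3/7)·1 = 1 ✓
b·c: 1/2·1 + (-3/7)·16/5 = -61/70 ≠ 1/2 ⇒ order 1.

1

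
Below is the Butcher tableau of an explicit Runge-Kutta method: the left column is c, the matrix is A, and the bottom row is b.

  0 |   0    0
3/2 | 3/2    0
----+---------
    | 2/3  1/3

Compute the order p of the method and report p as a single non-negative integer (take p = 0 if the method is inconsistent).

2

b = (2/3, 1/3)
c = (0, 3/2)
Σ b_i: 2/3·1 + 1/3·1 = 1 ✓
b·c: 1/3·3/2 = 1/2 ✓; 2 stages ⇒ order 2.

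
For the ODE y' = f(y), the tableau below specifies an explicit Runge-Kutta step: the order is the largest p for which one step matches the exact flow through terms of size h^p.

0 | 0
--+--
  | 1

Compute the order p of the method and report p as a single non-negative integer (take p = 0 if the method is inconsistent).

b = (1)
c = (0)
Σ b_i: 1·1 = 1 ✓; 1 stage ⇒ order 1.

1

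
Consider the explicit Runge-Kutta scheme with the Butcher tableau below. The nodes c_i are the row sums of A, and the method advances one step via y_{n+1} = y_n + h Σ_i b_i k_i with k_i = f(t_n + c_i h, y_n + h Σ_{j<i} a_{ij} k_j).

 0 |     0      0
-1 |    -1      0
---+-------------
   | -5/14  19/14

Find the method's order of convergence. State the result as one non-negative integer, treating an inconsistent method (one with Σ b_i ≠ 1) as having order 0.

b = (-5/14, 19/14)
c = (0, -1)
Σ b_i: (-5/14)·1 + 19/14·1 = 1 ✓
b·c: 19/14·(-1) = -19/14 ≠ 1/2 ⇒ order 1.

1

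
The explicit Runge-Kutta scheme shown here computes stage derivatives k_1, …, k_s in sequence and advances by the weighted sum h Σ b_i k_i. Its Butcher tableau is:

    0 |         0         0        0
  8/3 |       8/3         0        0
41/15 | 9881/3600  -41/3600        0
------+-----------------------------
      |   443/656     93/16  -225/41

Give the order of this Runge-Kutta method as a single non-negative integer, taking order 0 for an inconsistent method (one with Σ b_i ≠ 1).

3

b = (443/656, 93/16, -225/41)
c = (0, 8/3, 41/15)
Ac = (0, 0, -41/1350)
Σ b_i: 443/656·1 + 93/16·1 + (-225/41)·1 = 1 ✓
b·c: 93/16·8/3 + (-225/41)·41/15 = 1/2 ✓
b·c²: 93/16·64/9 + (-225/41)·1681/225 = 1/3 ✓
b·Ac: (-225/41)·(-41/1350) = 1/6 ✓; 3 stages ⇒ order 3.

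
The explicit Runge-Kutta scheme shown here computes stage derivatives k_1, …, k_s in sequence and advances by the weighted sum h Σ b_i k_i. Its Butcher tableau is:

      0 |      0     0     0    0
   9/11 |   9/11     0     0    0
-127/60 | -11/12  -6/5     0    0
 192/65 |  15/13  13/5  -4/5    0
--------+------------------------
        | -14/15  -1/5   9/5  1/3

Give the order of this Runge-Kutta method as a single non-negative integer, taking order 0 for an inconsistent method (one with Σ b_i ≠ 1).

b = (-14/15, -1/5, 9/5, 1/3)
c = (0, 9/11, -127/60, 192/65)
Ac = (0, 0, -54/55, 3152/825)
Σ b_i: (-14/15)·1 + (-1/5)·1 + 9/5·1 + 1/3·1 = 1 ✓
b·c: (-1/5)·9/11 + 9/5·(-127/60) + 1/3·192/65 = -42743/14300 ≠ 1/2 ⇒ order 1.

1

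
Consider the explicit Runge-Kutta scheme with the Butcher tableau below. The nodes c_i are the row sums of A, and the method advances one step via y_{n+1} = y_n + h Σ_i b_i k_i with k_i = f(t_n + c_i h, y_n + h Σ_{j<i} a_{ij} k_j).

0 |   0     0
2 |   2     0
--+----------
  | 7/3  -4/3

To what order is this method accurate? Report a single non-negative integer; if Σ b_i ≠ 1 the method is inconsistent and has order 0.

1

b = (7/3, -4/3)
c = (0, 2)
Σ b_i: 7/3·1 + (-4/3)·1 = 1 ✓
b·c: (-4/3)·2 = -8/3 ≠ 1/2 ⇒ order 1.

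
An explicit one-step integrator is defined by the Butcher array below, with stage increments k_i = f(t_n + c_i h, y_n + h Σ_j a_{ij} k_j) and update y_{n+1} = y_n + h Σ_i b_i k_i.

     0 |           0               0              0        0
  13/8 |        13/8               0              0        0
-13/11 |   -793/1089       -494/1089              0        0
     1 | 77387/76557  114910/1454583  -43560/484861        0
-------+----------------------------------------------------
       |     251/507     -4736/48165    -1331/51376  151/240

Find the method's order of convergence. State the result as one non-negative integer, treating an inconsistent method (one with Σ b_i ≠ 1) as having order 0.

4

b = (251/507, -4736/48165, -1331/51376, 151/240)
c = (0, 13/8, -13/11, 1)
Ac = (0, 0, -3211/4356, 425/1812)
Σ b_i: 251/507·1 + (-4736/48165)·1 + (-1331/51376)·1 + 151/240·1 = 1 ✓
b·c: (-4736/48165)·13/8 + (-1331/51376)·(-13/11) + 151/240·1 = 1/2 ✓
b·c²: (-4736/48165)·169/64 + (-1331/51376)·169/121 + 151/240·1 = 1/3 ✓
b·Ac: (-1331/51376)·(-3211/4356) + 151/240·425/1812 = 1/6 ✓
b·c³: (-4736/48165)·2197/512 + (-1331/51376)·(-2197/1331) + 151/240·1 = 1/4 ✓
b·(c∘Ac): (-1331/51376)·41743/47916 + 151/240·425/1812 = 1/8 ✓
b·Ac²: (-1331/51376)·(-41743/34848) + 151/240·1205/14496 = 1/12 ✓
b·A²c: 151/240·10/151 = 1/24 ✓; 4 stages ⇒ order 4.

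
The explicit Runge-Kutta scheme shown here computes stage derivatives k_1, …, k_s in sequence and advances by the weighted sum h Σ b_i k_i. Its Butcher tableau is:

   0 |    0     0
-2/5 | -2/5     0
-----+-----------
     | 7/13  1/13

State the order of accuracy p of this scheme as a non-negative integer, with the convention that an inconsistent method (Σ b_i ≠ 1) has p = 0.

b = (7/13, 1/13)
c = (0, -2/5)
Σ b_i: 7/13·1 + 1/13·1 = 8/13 ≠ 1 ⇒ order 0.

0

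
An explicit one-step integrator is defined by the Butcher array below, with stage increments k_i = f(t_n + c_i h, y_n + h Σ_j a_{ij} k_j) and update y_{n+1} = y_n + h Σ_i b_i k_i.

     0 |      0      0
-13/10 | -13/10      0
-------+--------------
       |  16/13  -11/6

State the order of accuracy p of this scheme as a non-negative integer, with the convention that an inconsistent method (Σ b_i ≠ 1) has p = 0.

0

b = (16/13, -11/6)
c = (0, -13/10)
Σ b_i: 16/13·1 + (-11/6)·1 = -47/78 ≠ 1 ⇒ order 0.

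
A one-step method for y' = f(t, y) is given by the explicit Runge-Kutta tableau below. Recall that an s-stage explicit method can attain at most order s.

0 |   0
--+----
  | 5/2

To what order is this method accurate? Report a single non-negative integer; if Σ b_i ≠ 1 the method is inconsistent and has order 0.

b = (5/2)
c = (0)
Σ b_i: 5/2·1 = 5/2 ≠ 1 ⇒ order 0.

0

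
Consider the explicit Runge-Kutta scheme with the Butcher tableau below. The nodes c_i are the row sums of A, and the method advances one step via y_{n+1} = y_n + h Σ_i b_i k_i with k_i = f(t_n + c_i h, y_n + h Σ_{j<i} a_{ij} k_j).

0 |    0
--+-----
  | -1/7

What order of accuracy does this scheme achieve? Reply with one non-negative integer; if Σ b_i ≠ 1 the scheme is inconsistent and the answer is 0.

b = (-1/7)
c = (0)
Σ b_i: (-1/7)·1 = -1/7 ≠ 1 ⇒ order 0.

0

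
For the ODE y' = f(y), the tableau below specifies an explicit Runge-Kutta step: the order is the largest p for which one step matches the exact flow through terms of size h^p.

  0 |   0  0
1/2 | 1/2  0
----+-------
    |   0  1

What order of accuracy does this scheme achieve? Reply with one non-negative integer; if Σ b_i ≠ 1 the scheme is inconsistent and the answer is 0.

b = (0, 1)
c = (0, 1/2)
Σ b_i: 1·1 = 1 ✓
b·c: 1·1/2 = 1/2 ✓; 2 stages ⇒ order 2.

2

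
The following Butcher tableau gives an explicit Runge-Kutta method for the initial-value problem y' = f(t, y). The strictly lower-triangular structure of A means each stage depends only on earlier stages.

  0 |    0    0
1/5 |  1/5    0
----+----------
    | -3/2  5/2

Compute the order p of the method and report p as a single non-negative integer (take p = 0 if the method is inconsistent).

2

b = (-3/2, 5/2)
c = (0, 1/5)
Σ b_i: (-3/2)·1 + 5/2·1 = 1 ✓
b·c: 5/2·1/5 = 1/2 ✓; 2 stages ⇒ order 2.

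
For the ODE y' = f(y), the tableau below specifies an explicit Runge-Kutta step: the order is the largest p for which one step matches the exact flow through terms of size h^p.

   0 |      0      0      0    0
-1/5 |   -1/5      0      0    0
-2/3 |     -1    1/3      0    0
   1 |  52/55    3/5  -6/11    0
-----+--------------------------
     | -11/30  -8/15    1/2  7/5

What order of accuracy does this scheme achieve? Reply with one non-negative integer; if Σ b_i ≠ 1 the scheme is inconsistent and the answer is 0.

1

b = (-11/30, -8/15, 1/2, 7/5)
c = (0, -1/5, -2/3, 1)
Ac = (0, 0, -1/15, 67/275)
Σ b_i: (-11/30)·1 + (-8/15)·1 + 1/2·1 + 7/5·1 = 1 ✓
b·c: (-8/15)·(-1/5) + 1/2·(-2/3) + 7/5·1 = 88/75 ≠ 1/2 ⇒ order 1.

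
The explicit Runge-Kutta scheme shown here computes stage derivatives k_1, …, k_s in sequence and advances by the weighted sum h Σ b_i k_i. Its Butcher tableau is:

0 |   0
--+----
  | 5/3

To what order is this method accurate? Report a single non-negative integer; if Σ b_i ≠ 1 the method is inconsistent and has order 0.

b = (5/3)
c = (0)
Σ b_i: 5/3·1 = 5/3 ≠ 1 ⇒ order 0.

0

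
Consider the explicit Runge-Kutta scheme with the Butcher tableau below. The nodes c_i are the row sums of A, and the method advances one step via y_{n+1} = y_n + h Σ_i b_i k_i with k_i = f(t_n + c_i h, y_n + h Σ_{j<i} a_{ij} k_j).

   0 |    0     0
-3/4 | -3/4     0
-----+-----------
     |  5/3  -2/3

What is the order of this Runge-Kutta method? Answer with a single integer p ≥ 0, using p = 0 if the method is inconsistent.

2

b = (5/3, -2/3)
c = (0, -3/4)
Σ b_i: 5/3·1 + (-2/3)·1 = 1 ✓
b·c: (-2/3)·(-3/4) = 1/2 ✓; 2 stages ⇒ order 2.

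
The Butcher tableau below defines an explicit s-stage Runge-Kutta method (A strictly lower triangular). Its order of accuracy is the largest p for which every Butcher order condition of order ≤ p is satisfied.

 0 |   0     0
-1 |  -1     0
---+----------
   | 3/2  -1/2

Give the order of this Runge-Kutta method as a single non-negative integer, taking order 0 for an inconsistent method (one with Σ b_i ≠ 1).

b = (3/2, -1/2)
c = (0, -1)
Σ b_i: 3/2·1 + (-1/2)·1 = 1 ✓
b·c: (-1/2)·(-1) = 1/2 ✓; 2 stages ⇒ order 2.

2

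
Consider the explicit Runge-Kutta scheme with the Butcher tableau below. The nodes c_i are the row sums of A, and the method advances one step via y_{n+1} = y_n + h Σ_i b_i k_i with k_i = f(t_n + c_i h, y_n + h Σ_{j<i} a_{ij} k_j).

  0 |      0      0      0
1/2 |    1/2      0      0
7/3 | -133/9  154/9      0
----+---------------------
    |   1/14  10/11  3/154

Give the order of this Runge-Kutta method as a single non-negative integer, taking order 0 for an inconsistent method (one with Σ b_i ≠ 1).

b = (1/14, 10/11, 3/154)
c = (0, 1/2, 7/3)
Ac = (0, 0, 77/9)
Σ b_i: 1/14·1 + 10/11·1 + 3/154·1 = 1 ✓
b·c: 10/11·1/2 + 3/154·7/3 = 1/2 ✓
b·c²: 10/11·1/4 + 3/154·49/9 = 1/3 ✓
b·Ac: 3/154·77/9 = 1/6 ✓; 3 stages ⇒ order 3.

3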